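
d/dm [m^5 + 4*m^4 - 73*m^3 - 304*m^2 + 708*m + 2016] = 5*m^4 + 16*m^3 - 219*m^2 - 608*m + 708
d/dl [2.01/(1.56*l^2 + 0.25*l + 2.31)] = (-6.2712*l - 0.5025)/(1.56*l^2 + 0.25*l + 2.31)^2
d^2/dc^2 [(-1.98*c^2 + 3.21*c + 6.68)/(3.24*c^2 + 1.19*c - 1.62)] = (82.662768*c^3 + 358.388064*c^2 + 255.624336*c + 91.026916)/(34.012224*c^6 + 37.476432*c^5 - 37.253844*c^4 - 35.791273*c^3 + 18.626922*c^2 + 9.369108*c - 4.251528)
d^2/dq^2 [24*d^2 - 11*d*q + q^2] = 2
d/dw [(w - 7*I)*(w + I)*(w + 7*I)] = 3*w^2 + 2*I*w + 49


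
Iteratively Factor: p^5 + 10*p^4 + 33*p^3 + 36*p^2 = (p + 4)*(p^4 + 6*p^3 + 9*p^2) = p*(p + 4)*(p^3 + 6*p^2 + 9*p) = p*(p + 3)*(p + 4)*(p^2 + 3*p) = p*(p + 3)^2*(p + 4)*(p)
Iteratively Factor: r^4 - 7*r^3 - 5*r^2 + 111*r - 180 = (r + 4)*(r^3 - 11*r^2 + 39*r - 45) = (r - 3)*(r + 4)*(r^2 - 8*r + 15) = (r - 3)^2*(r + 4)*(r - 5)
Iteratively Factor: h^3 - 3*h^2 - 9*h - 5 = (h + 1)*(h^2 - 4*h - 5) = (h + 1)^2*(h - 5)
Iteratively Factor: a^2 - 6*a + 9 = (a - 3)*(a - 3)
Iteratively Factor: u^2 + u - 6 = (u + 3)*(u - 2)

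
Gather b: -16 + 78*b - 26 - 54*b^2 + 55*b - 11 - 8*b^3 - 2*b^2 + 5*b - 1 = -8*b^3 - 56*b^2 + 138*b - 54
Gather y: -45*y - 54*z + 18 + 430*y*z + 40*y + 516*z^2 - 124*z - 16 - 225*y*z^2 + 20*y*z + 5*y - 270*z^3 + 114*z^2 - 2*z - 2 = y*(-225*z^2 + 450*z) - 270*z^3 + 630*z^2 - 180*z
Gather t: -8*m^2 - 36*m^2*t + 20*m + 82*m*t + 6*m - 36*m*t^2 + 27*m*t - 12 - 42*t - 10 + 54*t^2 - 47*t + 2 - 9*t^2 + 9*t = -8*m^2 + 26*m + t^2*(45 - 36*m) + t*(-36*m^2 + 109*m - 80) - 20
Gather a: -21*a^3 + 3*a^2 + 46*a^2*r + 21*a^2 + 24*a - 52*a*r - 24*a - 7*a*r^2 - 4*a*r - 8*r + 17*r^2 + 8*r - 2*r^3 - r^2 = -21*a^3 + a^2*(46*r + 24) + a*(-7*r^2 - 56*r) - 2*r^3 + 16*r^2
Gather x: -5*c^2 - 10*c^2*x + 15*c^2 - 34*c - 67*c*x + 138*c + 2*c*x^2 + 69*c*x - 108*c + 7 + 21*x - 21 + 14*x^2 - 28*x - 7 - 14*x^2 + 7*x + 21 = 10*c^2 + 2*c*x^2 - 4*c + x*(-10*c^2 + 2*c)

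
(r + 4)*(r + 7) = r^2 + 11*r + 28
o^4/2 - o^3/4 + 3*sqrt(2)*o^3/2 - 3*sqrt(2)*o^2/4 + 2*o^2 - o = o*(o/2 + sqrt(2))*(o - 1/2)*(o + sqrt(2))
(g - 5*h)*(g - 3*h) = g^2 - 8*g*h + 15*h^2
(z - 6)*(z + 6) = z^2 - 36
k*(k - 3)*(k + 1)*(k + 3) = k^4 + k^3 - 9*k^2 - 9*k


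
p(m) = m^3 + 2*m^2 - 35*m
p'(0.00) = -35.00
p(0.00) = 0.00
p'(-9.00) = 172.00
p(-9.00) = -252.00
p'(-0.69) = -36.33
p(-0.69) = 24.77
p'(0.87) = -29.25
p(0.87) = -28.28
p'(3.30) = 10.87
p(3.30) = -57.78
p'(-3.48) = -12.59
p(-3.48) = 103.88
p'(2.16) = -12.36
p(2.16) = -56.19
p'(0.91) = -28.88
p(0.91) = -29.44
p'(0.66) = -31.05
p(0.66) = -21.94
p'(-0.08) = -35.30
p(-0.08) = 2.81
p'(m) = 3*m^2 + 4*m - 35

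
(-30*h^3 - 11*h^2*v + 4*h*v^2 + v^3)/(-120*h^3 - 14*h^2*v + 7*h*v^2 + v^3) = (-6*h^2 - h*v + v^2)/(-24*h^2 + 2*h*v + v^2)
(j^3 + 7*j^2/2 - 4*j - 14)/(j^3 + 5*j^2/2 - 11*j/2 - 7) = (j + 2)/(j + 1)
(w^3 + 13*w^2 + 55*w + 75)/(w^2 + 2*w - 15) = (w^2 + 8*w + 15)/(w - 3)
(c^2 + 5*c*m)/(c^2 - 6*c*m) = (c + 5*m)/(c - 6*m)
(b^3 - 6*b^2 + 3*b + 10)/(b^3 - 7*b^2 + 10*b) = (b + 1)/b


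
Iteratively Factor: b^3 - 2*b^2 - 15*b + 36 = (b - 3)*(b^2 + b - 12) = (b - 3)*(b + 4)*(b - 3)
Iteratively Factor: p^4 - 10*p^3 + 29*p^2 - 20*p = (p - 4)*(p^3 - 6*p^2 + 5*p) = (p - 5)*(p - 4)*(p^2 - p) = p*(p - 5)*(p - 4)*(p - 1)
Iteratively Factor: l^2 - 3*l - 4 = (l - 4)*(l + 1)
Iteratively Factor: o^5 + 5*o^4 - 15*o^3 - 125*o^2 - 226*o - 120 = (o - 5)*(o^4 + 10*o^3 + 35*o^2 + 50*o + 24) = (o - 5)*(o + 3)*(o^3 + 7*o^2 + 14*o + 8) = (o - 5)*(o + 2)*(o + 3)*(o^2 + 5*o + 4) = (o - 5)*(o + 2)*(o + 3)*(o + 4)*(o + 1)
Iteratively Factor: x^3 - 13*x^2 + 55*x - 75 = (x - 3)*(x^2 - 10*x + 25) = (x - 5)*(x - 3)*(x - 5)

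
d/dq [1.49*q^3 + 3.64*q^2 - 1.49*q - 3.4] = 4.47*q^2 + 7.28*q - 1.49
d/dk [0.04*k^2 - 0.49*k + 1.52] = 0.08*k - 0.49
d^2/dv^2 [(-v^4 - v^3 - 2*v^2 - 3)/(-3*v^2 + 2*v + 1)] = 2*(9*v^6 - 18*v^5 + 3*v^4 + 35*v^3 + 111*v^2 - 51*v + 23)/(27*v^6 - 54*v^5 + 9*v^4 + 28*v^3 - 3*v^2 - 6*v - 1)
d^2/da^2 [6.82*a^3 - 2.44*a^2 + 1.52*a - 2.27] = 40.92*a - 4.88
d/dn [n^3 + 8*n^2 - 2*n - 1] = 3*n^2 + 16*n - 2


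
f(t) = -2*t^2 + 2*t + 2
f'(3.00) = -10.00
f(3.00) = -10.00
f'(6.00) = -22.00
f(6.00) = -58.00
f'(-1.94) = 9.76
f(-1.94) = -9.41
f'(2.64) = -8.56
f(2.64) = -6.66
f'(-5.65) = 24.60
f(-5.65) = -73.14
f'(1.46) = -3.84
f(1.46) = 0.66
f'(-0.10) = 2.40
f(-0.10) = 1.78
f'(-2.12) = 10.48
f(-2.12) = -11.23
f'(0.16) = 1.36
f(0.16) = 2.27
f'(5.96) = -21.84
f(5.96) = -57.12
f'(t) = 2 - 4*t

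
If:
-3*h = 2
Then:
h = -2/3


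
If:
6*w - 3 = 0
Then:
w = 1/2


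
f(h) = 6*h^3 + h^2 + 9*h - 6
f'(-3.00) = 165.00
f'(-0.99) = 24.66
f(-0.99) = -19.75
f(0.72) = 3.24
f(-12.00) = -10338.00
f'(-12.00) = 2577.00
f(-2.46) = -111.41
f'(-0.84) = 20.02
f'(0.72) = 19.77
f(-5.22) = -879.15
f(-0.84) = -16.41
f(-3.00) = -186.00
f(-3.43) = -267.23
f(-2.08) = -74.39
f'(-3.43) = 213.91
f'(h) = 18*h^2 + 2*h + 9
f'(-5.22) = 489.03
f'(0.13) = 9.56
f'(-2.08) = 82.72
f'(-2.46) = 113.01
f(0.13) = -4.80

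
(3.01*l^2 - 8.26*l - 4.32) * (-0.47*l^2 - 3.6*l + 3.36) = -1.4147*l^4 - 6.9538*l^3 + 41.88*l^2 - 12.2016*l - 14.5152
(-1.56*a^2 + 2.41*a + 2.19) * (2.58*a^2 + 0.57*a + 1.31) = -4.0248*a^4 + 5.3286*a^3 + 4.9803*a^2 + 4.4054*a + 2.8689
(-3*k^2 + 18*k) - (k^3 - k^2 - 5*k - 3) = -k^3 - 2*k^2 + 23*k + 3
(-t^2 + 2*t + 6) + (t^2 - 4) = 2*t + 2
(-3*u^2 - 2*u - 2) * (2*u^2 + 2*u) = -6*u^4 - 10*u^3 - 8*u^2 - 4*u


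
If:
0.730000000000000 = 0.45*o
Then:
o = 1.62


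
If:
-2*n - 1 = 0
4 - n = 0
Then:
No Solution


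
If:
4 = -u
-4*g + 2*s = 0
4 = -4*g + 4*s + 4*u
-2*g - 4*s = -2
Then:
No Solution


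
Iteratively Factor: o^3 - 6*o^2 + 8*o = (o - 4)*(o^2 - 2*o) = o*(o - 4)*(o - 2)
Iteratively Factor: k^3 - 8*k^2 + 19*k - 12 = (k - 3)*(k^2 - 5*k + 4) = (k - 4)*(k - 3)*(k - 1)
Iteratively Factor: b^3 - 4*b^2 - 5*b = (b)*(b^2 - 4*b - 5) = b*(b + 1)*(b - 5)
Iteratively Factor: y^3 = (y)*(y^2) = y^2*(y)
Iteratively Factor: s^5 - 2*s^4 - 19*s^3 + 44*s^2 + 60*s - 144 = (s - 3)*(s^4 + s^3 - 16*s^2 - 4*s + 48) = (s - 3)^2*(s^3 + 4*s^2 - 4*s - 16) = (s - 3)^2*(s - 2)*(s^2 + 6*s + 8) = (s - 3)^2*(s - 2)*(s + 2)*(s + 4)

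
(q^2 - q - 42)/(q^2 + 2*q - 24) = (q - 7)/(q - 4)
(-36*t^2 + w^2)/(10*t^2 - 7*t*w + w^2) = (-36*t^2 + w^2)/(10*t^2 - 7*t*w + w^2)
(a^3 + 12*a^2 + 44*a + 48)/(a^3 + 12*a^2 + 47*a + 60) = (a^2 + 8*a + 12)/(a^2 + 8*a + 15)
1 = 1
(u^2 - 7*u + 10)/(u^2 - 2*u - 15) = (u - 2)/(u + 3)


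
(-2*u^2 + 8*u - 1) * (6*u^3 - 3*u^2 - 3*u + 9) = -12*u^5 + 54*u^4 - 24*u^3 - 39*u^2 + 75*u - 9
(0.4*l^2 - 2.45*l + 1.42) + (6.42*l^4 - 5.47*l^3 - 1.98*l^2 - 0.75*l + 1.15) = 6.42*l^4 - 5.47*l^3 - 1.58*l^2 - 3.2*l + 2.57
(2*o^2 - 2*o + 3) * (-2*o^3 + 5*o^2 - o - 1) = -4*o^5 + 14*o^4 - 18*o^3 + 15*o^2 - o - 3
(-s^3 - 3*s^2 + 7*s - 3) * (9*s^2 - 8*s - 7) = -9*s^5 - 19*s^4 + 94*s^3 - 62*s^2 - 25*s + 21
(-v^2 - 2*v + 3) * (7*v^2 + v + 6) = -7*v^4 - 15*v^3 + 13*v^2 - 9*v + 18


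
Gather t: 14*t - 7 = 14*t - 7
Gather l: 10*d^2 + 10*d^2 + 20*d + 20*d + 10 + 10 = 20*d^2 + 40*d + 20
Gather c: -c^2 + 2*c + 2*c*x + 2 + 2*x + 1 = -c^2 + c*(2*x + 2) + 2*x + 3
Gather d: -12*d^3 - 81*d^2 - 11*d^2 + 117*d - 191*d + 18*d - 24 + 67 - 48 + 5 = -12*d^3 - 92*d^2 - 56*d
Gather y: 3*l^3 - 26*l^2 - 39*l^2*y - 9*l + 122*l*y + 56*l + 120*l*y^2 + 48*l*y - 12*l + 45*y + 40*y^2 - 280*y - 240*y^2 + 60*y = 3*l^3 - 26*l^2 + 35*l + y^2*(120*l - 200) + y*(-39*l^2 + 170*l - 175)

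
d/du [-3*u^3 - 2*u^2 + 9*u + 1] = -9*u^2 - 4*u + 9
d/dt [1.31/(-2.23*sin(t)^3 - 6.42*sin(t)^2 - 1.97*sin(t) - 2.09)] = (8.7639*sin(t)^2 + 16.8204*sin(t) + 2.5807)*cos(t)/(2.23*sin(t)^3 + 6.42*sin(t)^2 + 1.97*sin(t) + 2.09)^2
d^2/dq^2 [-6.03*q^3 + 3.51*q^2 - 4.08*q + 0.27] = 7.02 - 36.18*q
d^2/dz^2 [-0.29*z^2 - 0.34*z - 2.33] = -0.580000000000000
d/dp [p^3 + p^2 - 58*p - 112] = 3*p^2 + 2*p - 58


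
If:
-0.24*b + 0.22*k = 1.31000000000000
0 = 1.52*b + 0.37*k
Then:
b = -1.15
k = 4.71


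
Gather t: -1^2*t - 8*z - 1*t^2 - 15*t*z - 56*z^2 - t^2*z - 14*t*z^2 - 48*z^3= t^2*(-z - 1) + t*(-14*z^2 - 15*z - 1) - 48*z^3 - 56*z^2 - 8*z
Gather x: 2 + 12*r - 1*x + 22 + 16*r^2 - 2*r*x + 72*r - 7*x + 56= 16*r^2 + 84*r + x*(-2*r - 8) + 80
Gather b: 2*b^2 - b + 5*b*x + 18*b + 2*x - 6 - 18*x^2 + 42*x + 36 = 2*b^2 + b*(5*x + 17) - 18*x^2 + 44*x + 30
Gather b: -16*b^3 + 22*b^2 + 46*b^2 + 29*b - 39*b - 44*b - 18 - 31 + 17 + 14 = -16*b^3 + 68*b^2 - 54*b - 18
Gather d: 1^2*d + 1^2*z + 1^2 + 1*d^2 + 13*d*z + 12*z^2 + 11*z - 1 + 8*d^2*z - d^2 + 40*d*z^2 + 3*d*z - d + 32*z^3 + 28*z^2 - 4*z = 8*d^2*z + d*(40*z^2 + 16*z) + 32*z^3 + 40*z^2 + 8*z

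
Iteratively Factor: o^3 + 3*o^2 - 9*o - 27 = (o + 3)*(o^2 - 9) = (o + 3)^2*(o - 3)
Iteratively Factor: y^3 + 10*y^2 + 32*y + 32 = (y + 2)*(y^2 + 8*y + 16) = (y + 2)*(y + 4)*(y + 4)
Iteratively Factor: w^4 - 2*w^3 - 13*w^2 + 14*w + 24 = (w + 3)*(w^3 - 5*w^2 + 2*w + 8) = (w + 1)*(w + 3)*(w^2 - 6*w + 8) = (w - 2)*(w + 1)*(w + 3)*(w - 4)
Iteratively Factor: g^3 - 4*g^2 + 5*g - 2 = (g - 1)*(g^2 - 3*g + 2) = (g - 2)*(g - 1)*(g - 1)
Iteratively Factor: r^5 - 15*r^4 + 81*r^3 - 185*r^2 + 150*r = (r - 5)*(r^4 - 10*r^3 + 31*r^2 - 30*r) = (r - 5)^2*(r^3 - 5*r^2 + 6*r) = (r - 5)^2*(r - 2)*(r^2 - 3*r) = r*(r - 5)^2*(r - 2)*(r - 3)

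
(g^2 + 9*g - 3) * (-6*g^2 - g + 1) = -6*g^4 - 55*g^3 + 10*g^2 + 12*g - 3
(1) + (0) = 1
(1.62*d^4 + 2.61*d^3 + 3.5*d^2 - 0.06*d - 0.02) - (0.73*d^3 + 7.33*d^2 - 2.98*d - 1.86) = 1.62*d^4 + 1.88*d^3 - 3.83*d^2 + 2.92*d + 1.84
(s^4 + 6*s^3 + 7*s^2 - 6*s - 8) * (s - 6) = s^5 - 29*s^3 - 48*s^2 + 28*s + 48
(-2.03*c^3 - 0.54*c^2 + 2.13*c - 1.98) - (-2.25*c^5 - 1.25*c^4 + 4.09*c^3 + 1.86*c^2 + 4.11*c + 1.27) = 2.25*c^5 + 1.25*c^4 - 6.12*c^3 - 2.4*c^2 - 1.98*c - 3.25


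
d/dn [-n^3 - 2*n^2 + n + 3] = -3*n^2 - 4*n + 1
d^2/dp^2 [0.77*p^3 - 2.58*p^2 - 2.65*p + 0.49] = 4.62*p - 5.16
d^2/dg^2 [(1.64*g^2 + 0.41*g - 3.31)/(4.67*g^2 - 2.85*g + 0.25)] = (61.538458*g^3 - 444.612954*g^2 + 261.45462*g - 45.25285)/(101.847563*g^6 - 186.466095*g^5 + 130.1529*g^4 - 43.113375*g^3 + 6.9675*g^2 - 0.534375*g + 0.015625)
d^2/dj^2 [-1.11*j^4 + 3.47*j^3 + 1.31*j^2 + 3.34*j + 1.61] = -13.32*j^2 + 20.82*j + 2.62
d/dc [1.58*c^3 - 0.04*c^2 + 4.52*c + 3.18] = 4.74*c^2 - 0.08*c + 4.52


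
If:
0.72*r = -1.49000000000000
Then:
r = -2.07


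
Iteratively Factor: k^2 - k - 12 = (k - 4)*(k + 3)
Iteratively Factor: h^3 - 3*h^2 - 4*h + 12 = (h - 2)*(h^2 - h - 6) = (h - 2)*(h + 2)*(h - 3)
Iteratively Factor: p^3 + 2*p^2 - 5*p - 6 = (p + 3)*(p^2 - p - 2) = (p + 1)*(p + 3)*(p - 2)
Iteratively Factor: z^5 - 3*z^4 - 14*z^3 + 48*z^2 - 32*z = (z - 4)*(z^4 + z^3 - 10*z^2 + 8*z) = (z - 4)*(z - 2)*(z^3 + 3*z^2 - 4*z) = z*(z - 4)*(z - 2)*(z^2 + 3*z - 4) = z*(z - 4)*(z - 2)*(z + 4)*(z - 1)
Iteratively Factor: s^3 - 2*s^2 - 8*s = (s + 2)*(s^2 - 4*s) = s*(s + 2)*(s - 4)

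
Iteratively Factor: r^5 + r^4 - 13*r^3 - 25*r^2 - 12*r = (r + 1)*(r^4 - 13*r^2 - 12*r) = (r + 1)*(r + 3)*(r^3 - 3*r^2 - 4*r) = (r + 1)^2*(r + 3)*(r^2 - 4*r) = (r - 4)*(r + 1)^2*(r + 3)*(r)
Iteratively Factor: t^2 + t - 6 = (t - 2)*(t + 3)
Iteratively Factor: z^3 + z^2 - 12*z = (z - 3)*(z^2 + 4*z) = z*(z - 3)*(z + 4)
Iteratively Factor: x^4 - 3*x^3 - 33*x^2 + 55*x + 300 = (x - 5)*(x^3 + 2*x^2 - 23*x - 60) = (x - 5)*(x + 3)*(x^2 - x - 20) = (x - 5)*(x + 3)*(x + 4)*(x - 5)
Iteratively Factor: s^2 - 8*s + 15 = (s - 5)*(s - 3)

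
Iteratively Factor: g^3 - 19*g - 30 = (g + 2)*(g^2 - 2*g - 15) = (g + 2)*(g + 3)*(g - 5)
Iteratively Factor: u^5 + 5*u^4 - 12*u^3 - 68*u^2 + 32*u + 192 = (u + 4)*(u^4 + u^3 - 16*u^2 - 4*u + 48) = (u + 2)*(u + 4)*(u^3 - u^2 - 14*u + 24) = (u + 2)*(u + 4)^2*(u^2 - 5*u + 6) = (u - 3)*(u + 2)*(u + 4)^2*(u - 2)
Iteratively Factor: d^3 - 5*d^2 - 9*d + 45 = (d - 3)*(d^2 - 2*d - 15) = (d - 3)*(d + 3)*(d - 5)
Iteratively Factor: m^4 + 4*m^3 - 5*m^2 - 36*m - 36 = (m - 3)*(m^3 + 7*m^2 + 16*m + 12) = (m - 3)*(m + 3)*(m^2 + 4*m + 4) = (m - 3)*(m + 2)*(m + 3)*(m + 2)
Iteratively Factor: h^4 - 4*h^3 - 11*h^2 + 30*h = (h - 2)*(h^3 - 2*h^2 - 15*h) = h*(h - 2)*(h^2 - 2*h - 15) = h*(h - 5)*(h - 2)*(h + 3)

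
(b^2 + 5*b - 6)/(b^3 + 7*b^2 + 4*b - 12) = 1/(b + 2)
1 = 1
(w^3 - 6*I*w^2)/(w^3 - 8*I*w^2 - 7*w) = w*(-w + 6*I)/(-w^2 + 8*I*w + 7)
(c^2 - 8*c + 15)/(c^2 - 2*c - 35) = (-c^2 + 8*c - 15)/(-c^2 + 2*c + 35)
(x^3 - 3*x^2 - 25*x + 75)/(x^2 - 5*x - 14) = (-x^3 + 3*x^2 + 25*x - 75)/(-x^2 + 5*x + 14)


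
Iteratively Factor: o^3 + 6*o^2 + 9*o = (o + 3)*(o^2 + 3*o) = (o + 3)^2*(o)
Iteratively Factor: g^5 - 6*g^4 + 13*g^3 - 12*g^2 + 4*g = (g - 2)*(g^4 - 4*g^3 + 5*g^2 - 2*g) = (g - 2)*(g - 1)*(g^3 - 3*g^2 + 2*g) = (g - 2)^2*(g - 1)*(g^2 - g) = (g - 2)^2*(g - 1)^2*(g)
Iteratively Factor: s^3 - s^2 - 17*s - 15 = (s - 5)*(s^2 + 4*s + 3) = (s - 5)*(s + 1)*(s + 3)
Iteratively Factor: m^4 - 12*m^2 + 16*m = (m)*(m^3 - 12*m + 16) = m*(m + 4)*(m^2 - 4*m + 4) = m*(m - 2)*(m + 4)*(m - 2)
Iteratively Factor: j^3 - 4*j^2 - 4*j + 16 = (j - 2)*(j^2 - 2*j - 8) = (j - 4)*(j - 2)*(j + 2)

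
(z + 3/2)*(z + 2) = z^2 + 7*z/2 + 3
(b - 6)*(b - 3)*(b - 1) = b^3 - 10*b^2 + 27*b - 18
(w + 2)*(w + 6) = w^2 + 8*w + 12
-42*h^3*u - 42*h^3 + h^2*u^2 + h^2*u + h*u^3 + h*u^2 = (-6*h + u)*(7*h + u)*(h*u + h)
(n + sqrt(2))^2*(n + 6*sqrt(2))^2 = n^4 + 14*sqrt(2)*n^3 + 122*n^2 + 168*sqrt(2)*n + 144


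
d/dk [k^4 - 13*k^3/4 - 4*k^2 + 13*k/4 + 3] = 4*k^3 - 39*k^2/4 - 8*k + 13/4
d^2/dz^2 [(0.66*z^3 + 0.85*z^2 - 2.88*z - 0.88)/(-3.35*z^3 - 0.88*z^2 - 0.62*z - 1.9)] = (-15.18689*z^6 + 202.14972*z^5 + 230.45454*z^4 + 112.375516*z^3 - 201.056688*z^2 - 73.914192*z - 15.188456)/(37.595375*z^9 + 29.6274*z^8 + 28.65657*z^7 + 75.616282*z^6 + 38.910804*z^5 + 29.106696*z^4 + 42.738668*z^3 + 11.72148*z^2 + 6.7146*z + 6.859)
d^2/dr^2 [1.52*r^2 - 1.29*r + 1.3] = 3.04000000000000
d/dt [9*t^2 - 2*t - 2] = 18*t - 2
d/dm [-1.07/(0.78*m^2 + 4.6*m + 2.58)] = (1.6692*m + 4.922)/(0.78*m^2 + 4.6*m + 2.58)^2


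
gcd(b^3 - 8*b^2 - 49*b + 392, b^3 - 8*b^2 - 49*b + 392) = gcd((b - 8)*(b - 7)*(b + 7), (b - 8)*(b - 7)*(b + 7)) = b^3 - 8*b^2 - 49*b + 392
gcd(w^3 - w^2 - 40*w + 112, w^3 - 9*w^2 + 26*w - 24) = w - 4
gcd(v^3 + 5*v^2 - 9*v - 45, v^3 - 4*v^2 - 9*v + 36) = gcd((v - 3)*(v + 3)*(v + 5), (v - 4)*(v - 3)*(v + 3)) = v^2 - 9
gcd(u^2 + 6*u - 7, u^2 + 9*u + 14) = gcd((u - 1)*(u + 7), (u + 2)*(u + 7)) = u + 7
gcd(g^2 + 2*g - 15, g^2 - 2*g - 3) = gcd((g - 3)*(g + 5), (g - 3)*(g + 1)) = g - 3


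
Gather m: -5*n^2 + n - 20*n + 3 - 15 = -5*n^2 - 19*n - 12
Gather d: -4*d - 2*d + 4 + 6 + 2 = 12 - 6*d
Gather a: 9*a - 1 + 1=9*a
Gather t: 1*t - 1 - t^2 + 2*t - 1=-t^2 + 3*t - 2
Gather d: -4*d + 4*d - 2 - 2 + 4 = 0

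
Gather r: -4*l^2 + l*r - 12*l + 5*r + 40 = -4*l^2 - 12*l + r*(l + 5) + 40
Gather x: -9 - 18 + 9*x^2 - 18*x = 9*x^2 - 18*x - 27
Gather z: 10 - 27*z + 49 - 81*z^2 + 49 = -81*z^2 - 27*z + 108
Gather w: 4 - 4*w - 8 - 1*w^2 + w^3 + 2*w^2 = w^3 + w^2 - 4*w - 4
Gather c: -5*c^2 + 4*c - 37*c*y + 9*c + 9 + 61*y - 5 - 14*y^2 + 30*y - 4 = -5*c^2 + c*(13 - 37*y) - 14*y^2 + 91*y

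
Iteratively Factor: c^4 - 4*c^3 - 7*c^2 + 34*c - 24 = (c - 2)*(c^3 - 2*c^2 - 11*c + 12) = (c - 2)*(c + 3)*(c^2 - 5*c + 4) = (c - 2)*(c - 1)*(c + 3)*(c - 4)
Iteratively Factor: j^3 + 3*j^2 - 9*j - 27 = (j - 3)*(j^2 + 6*j + 9) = (j - 3)*(j + 3)*(j + 3)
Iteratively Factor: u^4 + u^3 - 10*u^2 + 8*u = (u - 2)*(u^3 + 3*u^2 - 4*u) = (u - 2)*(u - 1)*(u^2 + 4*u) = u*(u - 2)*(u - 1)*(u + 4)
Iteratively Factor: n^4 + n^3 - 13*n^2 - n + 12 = (n + 1)*(n^3 - 13*n + 12) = (n - 1)*(n + 1)*(n^2 + n - 12) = (n - 1)*(n + 1)*(n + 4)*(n - 3)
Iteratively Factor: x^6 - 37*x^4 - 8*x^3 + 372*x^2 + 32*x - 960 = (x + 4)*(x^5 - 4*x^4 - 21*x^3 + 76*x^2 + 68*x - 240) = (x - 5)*(x + 4)*(x^4 + x^3 - 16*x^2 - 4*x + 48) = (x - 5)*(x + 2)*(x + 4)*(x^3 - x^2 - 14*x + 24) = (x - 5)*(x - 3)*(x + 2)*(x + 4)*(x^2 + 2*x - 8) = (x - 5)*(x - 3)*(x + 2)*(x + 4)^2*(x - 2)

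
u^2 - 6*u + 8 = (u - 4)*(u - 2)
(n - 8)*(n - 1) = n^2 - 9*n + 8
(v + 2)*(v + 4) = v^2 + 6*v + 8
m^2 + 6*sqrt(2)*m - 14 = (m - sqrt(2))*(m + 7*sqrt(2))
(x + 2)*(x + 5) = x^2 + 7*x + 10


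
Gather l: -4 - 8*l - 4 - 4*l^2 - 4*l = -4*l^2 - 12*l - 8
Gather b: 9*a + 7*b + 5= 9*a + 7*b + 5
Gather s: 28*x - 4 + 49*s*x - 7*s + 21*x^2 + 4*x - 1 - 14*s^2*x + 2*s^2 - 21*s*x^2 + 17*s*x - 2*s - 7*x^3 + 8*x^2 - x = s^2*(2 - 14*x) + s*(-21*x^2 + 66*x - 9) - 7*x^3 + 29*x^2 + 31*x - 5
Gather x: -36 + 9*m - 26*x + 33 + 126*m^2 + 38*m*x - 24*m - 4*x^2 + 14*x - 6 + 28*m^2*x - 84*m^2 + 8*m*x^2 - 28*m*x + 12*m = 42*m^2 - 3*m + x^2*(8*m - 4) + x*(28*m^2 + 10*m - 12) - 9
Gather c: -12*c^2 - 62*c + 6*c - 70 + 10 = -12*c^2 - 56*c - 60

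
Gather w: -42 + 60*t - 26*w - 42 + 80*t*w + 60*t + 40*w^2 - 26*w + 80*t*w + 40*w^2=120*t + 80*w^2 + w*(160*t - 52) - 84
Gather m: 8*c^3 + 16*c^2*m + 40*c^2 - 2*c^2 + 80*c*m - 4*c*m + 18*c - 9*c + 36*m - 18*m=8*c^3 + 38*c^2 + 9*c + m*(16*c^2 + 76*c + 18)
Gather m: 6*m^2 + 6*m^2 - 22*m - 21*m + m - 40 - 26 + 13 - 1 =12*m^2 - 42*m - 54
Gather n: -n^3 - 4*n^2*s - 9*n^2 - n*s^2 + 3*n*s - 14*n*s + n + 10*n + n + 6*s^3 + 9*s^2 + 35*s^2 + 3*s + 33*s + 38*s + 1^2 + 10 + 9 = -n^3 + n^2*(-4*s - 9) + n*(-s^2 - 11*s + 12) + 6*s^3 + 44*s^2 + 74*s + 20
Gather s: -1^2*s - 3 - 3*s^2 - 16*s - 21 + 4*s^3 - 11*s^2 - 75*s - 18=4*s^3 - 14*s^2 - 92*s - 42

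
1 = 1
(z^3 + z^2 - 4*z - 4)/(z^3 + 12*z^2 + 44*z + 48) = (z^2 - z - 2)/(z^2 + 10*z + 24)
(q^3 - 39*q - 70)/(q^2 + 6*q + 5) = (q^2 - 5*q - 14)/(q + 1)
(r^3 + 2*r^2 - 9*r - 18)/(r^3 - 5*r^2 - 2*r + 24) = (r + 3)/(r - 4)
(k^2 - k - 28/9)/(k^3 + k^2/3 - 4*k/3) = (k - 7/3)/(k*(k - 1))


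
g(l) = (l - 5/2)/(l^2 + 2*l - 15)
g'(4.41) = -0.04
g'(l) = (-2*l - 2)*(l - 5/2)/(l^2 + 2*l - 15)^2 + 1/(l^2 + 2*l - 15) = (l^2 + 2*l - (l + 1)*(2*l - 5) - 15)/(l^2 + 2*l - 15)^2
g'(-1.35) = -0.07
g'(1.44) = -0.05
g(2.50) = 0.00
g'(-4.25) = -1.67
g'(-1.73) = -0.09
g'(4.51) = -0.04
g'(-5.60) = -2.61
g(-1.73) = 0.27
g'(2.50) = -0.27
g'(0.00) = -0.04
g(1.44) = 0.11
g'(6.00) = -0.01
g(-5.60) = -1.57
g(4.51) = 0.14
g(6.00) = 0.11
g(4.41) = 0.14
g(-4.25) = 1.24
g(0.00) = 0.17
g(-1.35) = 0.24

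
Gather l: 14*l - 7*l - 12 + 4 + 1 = 7*l - 7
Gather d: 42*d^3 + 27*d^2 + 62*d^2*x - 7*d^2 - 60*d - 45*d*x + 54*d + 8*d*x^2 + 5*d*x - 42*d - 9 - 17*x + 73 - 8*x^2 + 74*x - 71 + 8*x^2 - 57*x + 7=42*d^3 + d^2*(62*x + 20) + d*(8*x^2 - 40*x - 48)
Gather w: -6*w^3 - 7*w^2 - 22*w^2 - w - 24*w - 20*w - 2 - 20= -6*w^3 - 29*w^2 - 45*w - 22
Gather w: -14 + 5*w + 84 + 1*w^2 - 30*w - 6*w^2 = -5*w^2 - 25*w + 70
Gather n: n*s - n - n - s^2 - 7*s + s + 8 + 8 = n*(s - 2) - s^2 - 6*s + 16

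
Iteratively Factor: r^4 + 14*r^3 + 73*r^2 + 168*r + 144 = (r + 4)*(r^3 + 10*r^2 + 33*r + 36) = (r + 3)*(r + 4)*(r^2 + 7*r + 12) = (r + 3)*(r + 4)^2*(r + 3)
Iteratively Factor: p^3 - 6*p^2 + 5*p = (p)*(p^2 - 6*p + 5) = p*(p - 1)*(p - 5)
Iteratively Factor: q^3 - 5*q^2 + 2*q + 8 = (q + 1)*(q^2 - 6*q + 8) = (q - 4)*(q + 1)*(q - 2)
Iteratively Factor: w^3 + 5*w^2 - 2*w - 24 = (w - 2)*(w^2 + 7*w + 12) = (w - 2)*(w + 4)*(w + 3)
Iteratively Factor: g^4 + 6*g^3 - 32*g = (g + 4)*(g^3 + 2*g^2 - 8*g) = g*(g + 4)*(g^2 + 2*g - 8) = g*(g + 4)^2*(g - 2)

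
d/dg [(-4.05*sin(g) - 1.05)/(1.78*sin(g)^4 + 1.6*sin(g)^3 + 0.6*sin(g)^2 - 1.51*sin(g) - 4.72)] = (21.627*sin(g)^4 + 20.436*sin(g)^3 + 7.47*sin(g)^2 + 1.26*sin(g) + 17.5305)*cos(g)/(3.1684*sin(g)^8 + 5.696*sin(g)^7 + 4.696*sin(g)^6 - 3.4556*sin(g)^5 - 21.2752*sin(g)^4 - 16.916*sin(g)^3 - 3.3839*sin(g)^2 + 14.2544*sin(g) + 22.2784)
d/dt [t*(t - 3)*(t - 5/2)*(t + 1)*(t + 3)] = 5*t^4 - 6*t^3 - 69*t^2/2 + 27*t + 45/2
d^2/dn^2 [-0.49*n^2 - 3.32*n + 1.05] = -0.980000000000000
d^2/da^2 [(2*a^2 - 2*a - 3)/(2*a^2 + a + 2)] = 6*(-4*a^3 - 20*a^2 + 2*a + 7)/(8*a^6 + 12*a^5 + 30*a^4 + 25*a^3 + 30*a^2 + 12*a + 8)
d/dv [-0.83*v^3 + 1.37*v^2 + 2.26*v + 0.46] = -2.49*v^2 + 2.74*v + 2.26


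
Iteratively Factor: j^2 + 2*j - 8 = (j + 4)*(j - 2)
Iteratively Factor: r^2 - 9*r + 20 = (r - 4)*(r - 5)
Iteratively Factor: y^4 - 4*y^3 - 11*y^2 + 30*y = (y - 5)*(y^3 + y^2 - 6*y) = y*(y - 5)*(y^2 + y - 6) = y*(y - 5)*(y + 3)*(y - 2)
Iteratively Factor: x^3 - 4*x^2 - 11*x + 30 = (x - 2)*(x^2 - 2*x - 15) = (x - 2)*(x + 3)*(x - 5)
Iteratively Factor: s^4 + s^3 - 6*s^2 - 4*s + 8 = (s - 2)*(s^3 + 3*s^2 - 4) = (s - 2)*(s + 2)*(s^2 + s - 2) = (s - 2)*(s + 2)^2*(s - 1)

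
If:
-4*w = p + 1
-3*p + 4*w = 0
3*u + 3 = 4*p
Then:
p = -1/4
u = -4/3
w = -3/16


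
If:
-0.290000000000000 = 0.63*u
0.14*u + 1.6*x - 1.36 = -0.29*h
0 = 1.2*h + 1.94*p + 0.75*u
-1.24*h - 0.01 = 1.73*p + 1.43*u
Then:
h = 2.00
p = -1.06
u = -0.46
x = 0.53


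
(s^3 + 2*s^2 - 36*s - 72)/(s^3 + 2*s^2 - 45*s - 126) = (s^2 - 4*s - 12)/(s^2 - 4*s - 21)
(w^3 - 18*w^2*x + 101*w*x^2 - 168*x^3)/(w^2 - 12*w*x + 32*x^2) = (-w^2 + 10*w*x - 21*x^2)/(-w + 4*x)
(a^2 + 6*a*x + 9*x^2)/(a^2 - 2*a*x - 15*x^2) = (-a - 3*x)/(-a + 5*x)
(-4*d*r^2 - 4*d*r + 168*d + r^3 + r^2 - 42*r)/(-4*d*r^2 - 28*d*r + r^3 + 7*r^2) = (r - 6)/r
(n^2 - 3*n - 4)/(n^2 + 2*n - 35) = (n^2 - 3*n - 4)/(n^2 + 2*n - 35)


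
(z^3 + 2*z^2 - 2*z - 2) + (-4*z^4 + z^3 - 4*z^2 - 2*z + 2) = -4*z^4 + 2*z^3 - 2*z^2 - 4*z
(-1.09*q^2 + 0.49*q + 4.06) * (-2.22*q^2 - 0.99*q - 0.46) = 2.4198*q^4 - 0.00869999999999993*q^3 - 8.9969*q^2 - 4.2448*q - 1.8676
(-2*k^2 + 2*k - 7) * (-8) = 16*k^2 - 16*k + 56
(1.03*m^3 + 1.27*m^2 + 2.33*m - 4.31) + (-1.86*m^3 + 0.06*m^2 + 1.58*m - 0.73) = -0.83*m^3 + 1.33*m^2 + 3.91*m - 5.04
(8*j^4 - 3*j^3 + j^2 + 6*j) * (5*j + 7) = 40*j^5 + 41*j^4 - 16*j^3 + 37*j^2 + 42*j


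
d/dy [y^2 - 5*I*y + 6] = 2*y - 5*I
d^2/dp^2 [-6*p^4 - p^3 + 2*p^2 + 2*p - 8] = -72*p^2 - 6*p + 4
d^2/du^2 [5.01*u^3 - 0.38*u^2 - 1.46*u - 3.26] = 30.06*u - 0.76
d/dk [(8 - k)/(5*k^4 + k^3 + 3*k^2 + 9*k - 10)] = (-5*k^4 - k^3 - 3*k^2 - 9*k + (k - 8)*(20*k^3 + 3*k^2 + 6*k + 9) + 10)/(5*k^4 + k^3 + 3*k^2 + 9*k - 10)^2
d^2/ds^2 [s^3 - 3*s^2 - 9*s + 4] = 6*s - 6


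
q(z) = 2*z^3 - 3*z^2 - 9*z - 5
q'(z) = 6*z^2 - 6*z - 9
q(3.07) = -3.04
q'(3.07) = 29.13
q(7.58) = 625.45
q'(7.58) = 290.26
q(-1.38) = -3.55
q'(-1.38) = 10.71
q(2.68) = -12.17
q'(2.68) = 18.01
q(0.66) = -11.67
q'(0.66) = -10.35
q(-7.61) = -991.67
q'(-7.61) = 384.13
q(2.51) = -14.86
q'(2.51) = 13.74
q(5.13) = 139.89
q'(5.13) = 118.12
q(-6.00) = -491.00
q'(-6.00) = 243.00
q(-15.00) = -7295.00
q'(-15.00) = 1431.00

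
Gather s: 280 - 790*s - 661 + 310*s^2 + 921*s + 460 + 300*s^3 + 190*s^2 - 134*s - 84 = 300*s^3 + 500*s^2 - 3*s - 5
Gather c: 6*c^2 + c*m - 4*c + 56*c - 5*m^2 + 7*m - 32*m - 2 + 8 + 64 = 6*c^2 + c*(m + 52) - 5*m^2 - 25*m + 70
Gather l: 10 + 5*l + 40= 5*l + 50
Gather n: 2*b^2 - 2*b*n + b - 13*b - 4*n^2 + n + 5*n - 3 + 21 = 2*b^2 - 12*b - 4*n^2 + n*(6 - 2*b) + 18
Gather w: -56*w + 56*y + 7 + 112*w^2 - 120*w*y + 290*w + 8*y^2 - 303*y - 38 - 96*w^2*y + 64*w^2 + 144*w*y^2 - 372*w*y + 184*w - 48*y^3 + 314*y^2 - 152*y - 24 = w^2*(176 - 96*y) + w*(144*y^2 - 492*y + 418) - 48*y^3 + 322*y^2 - 399*y - 55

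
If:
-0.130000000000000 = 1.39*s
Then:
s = -0.09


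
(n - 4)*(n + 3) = n^2 - n - 12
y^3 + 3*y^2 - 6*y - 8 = (y - 2)*(y + 1)*(y + 4)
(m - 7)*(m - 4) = m^2 - 11*m + 28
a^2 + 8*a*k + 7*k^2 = (a + k)*(a + 7*k)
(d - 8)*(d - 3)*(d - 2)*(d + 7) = d^4 - 6*d^3 - 45*d^2 + 274*d - 336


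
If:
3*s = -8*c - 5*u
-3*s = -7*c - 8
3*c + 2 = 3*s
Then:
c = -3/2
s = -5/6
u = 29/10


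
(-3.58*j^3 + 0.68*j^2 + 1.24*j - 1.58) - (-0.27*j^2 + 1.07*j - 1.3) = -3.58*j^3 + 0.95*j^2 + 0.17*j - 0.28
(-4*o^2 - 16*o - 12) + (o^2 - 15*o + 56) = -3*o^2 - 31*o + 44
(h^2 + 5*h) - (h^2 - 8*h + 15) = 13*h - 15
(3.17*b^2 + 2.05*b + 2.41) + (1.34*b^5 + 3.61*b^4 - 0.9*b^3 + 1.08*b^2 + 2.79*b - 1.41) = 1.34*b^5 + 3.61*b^4 - 0.9*b^3 + 4.25*b^2 + 4.84*b + 1.0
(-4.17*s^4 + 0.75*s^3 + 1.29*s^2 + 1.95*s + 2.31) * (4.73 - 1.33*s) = 5.5461*s^5 - 20.7216*s^4 + 1.8318*s^3 + 3.5082*s^2 + 6.1512*s + 10.9263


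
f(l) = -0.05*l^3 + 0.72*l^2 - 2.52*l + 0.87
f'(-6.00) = -16.56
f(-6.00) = 52.71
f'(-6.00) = -16.56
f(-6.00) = 52.71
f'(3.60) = 0.72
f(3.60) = -1.20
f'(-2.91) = -7.98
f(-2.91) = 15.53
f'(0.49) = -1.85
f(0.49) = -0.20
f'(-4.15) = -11.08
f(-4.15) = 27.30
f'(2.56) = 0.18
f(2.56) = -1.70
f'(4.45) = 0.92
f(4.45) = -0.49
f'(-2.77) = -7.66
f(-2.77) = 14.44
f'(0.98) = -1.25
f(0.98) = -0.96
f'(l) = -0.15*l^2 + 1.44*l - 2.52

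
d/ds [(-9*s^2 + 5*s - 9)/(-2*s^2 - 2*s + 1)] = (28*s^2 - 54*s - 13)/(4*s^4 + 8*s^3 - 4*s + 1)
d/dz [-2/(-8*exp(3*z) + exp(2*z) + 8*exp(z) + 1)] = 4*(-12*exp(2*z) + exp(z) + 4)*exp(z)/(-8*exp(3*z) + exp(2*z) + 8*exp(z) + 1)^2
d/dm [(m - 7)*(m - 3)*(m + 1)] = 3*m^2 - 18*m + 11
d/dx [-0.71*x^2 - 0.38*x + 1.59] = -1.42*x - 0.38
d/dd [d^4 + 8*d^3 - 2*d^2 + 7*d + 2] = 4*d^3 + 24*d^2 - 4*d + 7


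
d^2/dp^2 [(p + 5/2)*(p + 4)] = 2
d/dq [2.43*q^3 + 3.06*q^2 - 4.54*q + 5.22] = 7.29*q^2 + 6.12*q - 4.54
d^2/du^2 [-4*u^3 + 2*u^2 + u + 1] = 4 - 24*u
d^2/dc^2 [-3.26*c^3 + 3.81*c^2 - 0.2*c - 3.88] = 7.62 - 19.56*c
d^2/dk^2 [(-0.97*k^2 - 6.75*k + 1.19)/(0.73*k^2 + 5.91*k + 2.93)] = (1.17559199999998*k^3 + 16.253304*k^2 + 117.429552*k + 295.15364)/(0.389017*k^6 + 9.448317*k^5 + 81.17673*k^4 + 282.270465*k^3 + 325.81893*k^2 + 152.210277*k + 25.153757)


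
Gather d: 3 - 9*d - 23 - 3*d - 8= -12*d - 28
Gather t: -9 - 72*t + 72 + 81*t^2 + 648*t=81*t^2 + 576*t + 63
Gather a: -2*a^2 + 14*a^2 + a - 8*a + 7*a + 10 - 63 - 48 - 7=12*a^2 - 108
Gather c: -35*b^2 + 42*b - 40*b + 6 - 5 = -35*b^2 + 2*b + 1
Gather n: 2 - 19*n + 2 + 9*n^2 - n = 9*n^2 - 20*n + 4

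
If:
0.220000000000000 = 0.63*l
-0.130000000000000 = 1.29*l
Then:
No Solution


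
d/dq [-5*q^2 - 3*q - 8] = -10*q - 3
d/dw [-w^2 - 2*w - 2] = -2*w - 2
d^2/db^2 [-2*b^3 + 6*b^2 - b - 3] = 12 - 12*b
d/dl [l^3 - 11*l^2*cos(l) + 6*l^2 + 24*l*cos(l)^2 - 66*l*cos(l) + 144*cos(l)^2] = 11*l^2*sin(l) + 3*l^2 + 66*l*sin(l) - 24*l*sin(2*l) - 22*l*cos(l) + 12*l - 144*sin(2*l) + 24*cos(l)^2 - 66*cos(l)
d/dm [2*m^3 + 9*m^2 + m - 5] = 6*m^2 + 18*m + 1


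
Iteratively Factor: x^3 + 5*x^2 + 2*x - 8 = (x - 1)*(x^2 + 6*x + 8) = (x - 1)*(x + 2)*(x + 4)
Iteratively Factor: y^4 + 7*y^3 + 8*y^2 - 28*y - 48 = (y + 2)*(y^3 + 5*y^2 - 2*y - 24) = (y - 2)*(y + 2)*(y^2 + 7*y + 12) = (y - 2)*(y + 2)*(y + 3)*(y + 4)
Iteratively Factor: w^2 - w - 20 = (w - 5)*(w + 4)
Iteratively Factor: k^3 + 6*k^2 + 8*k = (k + 4)*(k^2 + 2*k) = k*(k + 4)*(k + 2)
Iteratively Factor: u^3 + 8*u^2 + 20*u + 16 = (u + 4)*(u^2 + 4*u + 4) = (u + 2)*(u + 4)*(u + 2)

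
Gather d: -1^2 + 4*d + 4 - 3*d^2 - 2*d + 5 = -3*d^2 + 2*d + 8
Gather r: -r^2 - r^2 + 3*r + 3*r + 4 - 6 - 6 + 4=-2*r^2 + 6*r - 4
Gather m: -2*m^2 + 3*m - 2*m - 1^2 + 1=-2*m^2 + m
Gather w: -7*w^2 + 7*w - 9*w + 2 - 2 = -7*w^2 - 2*w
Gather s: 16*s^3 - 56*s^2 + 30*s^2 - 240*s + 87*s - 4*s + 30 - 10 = 16*s^3 - 26*s^2 - 157*s + 20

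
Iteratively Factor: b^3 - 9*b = (b)*(b^2 - 9) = b*(b + 3)*(b - 3)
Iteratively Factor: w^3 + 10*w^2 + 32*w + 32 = (w + 2)*(w^2 + 8*w + 16) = (w + 2)*(w + 4)*(w + 4)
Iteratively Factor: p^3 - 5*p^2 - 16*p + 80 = (p - 5)*(p^2 - 16) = (p - 5)*(p - 4)*(p + 4)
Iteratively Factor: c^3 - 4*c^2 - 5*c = (c - 5)*(c^2 + c) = (c - 5)*(c + 1)*(c)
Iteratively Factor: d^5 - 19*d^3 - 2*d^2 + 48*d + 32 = (d - 4)*(d^4 + 4*d^3 - 3*d^2 - 14*d - 8) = (d - 4)*(d + 4)*(d^3 - 3*d - 2) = (d - 4)*(d + 1)*(d + 4)*(d^2 - d - 2) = (d - 4)*(d - 2)*(d + 1)*(d + 4)*(d + 1)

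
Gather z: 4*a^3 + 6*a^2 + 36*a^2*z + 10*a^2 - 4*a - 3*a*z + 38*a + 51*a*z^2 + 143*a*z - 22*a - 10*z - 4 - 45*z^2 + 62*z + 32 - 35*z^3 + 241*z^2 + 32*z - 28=4*a^3 + 16*a^2 + 12*a - 35*z^3 + z^2*(51*a + 196) + z*(36*a^2 + 140*a + 84)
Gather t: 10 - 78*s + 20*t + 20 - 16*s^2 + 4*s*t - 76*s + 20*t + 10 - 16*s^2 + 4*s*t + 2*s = -32*s^2 - 152*s + t*(8*s + 40) + 40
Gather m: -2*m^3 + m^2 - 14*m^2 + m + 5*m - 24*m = -2*m^3 - 13*m^2 - 18*m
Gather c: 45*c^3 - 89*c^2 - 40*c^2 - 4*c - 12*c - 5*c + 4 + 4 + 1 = 45*c^3 - 129*c^2 - 21*c + 9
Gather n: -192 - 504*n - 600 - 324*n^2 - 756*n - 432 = -324*n^2 - 1260*n - 1224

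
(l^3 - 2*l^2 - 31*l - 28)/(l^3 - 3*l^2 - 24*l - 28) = (l^2 + 5*l + 4)/(l^2 + 4*l + 4)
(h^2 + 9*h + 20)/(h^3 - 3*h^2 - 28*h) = (h + 5)/(h*(h - 7))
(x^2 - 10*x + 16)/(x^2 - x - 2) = (x - 8)/(x + 1)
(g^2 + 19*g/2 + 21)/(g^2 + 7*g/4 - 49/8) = 4*(g + 6)/(4*g - 7)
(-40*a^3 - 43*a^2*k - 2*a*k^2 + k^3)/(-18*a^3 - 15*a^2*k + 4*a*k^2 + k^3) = (40*a^2 + 3*a*k - k^2)/(18*a^2 - 3*a*k - k^2)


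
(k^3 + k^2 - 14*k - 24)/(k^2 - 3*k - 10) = (k^2 - k - 12)/(k - 5)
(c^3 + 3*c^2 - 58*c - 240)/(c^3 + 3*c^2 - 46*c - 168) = (c^2 - 3*c - 40)/(c^2 - 3*c - 28)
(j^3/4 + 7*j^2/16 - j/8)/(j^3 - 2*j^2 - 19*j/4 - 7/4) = j*(-4*j^2 - 7*j + 2)/(4*(-4*j^3 + 8*j^2 + 19*j + 7))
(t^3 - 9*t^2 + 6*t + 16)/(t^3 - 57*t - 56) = (t - 2)/(t + 7)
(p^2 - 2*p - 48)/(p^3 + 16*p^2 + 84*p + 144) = (p - 8)/(p^2 + 10*p + 24)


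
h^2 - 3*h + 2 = (h - 2)*(h - 1)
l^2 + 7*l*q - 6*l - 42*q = (l - 6)*(l + 7*q)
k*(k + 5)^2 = k^3 + 10*k^2 + 25*k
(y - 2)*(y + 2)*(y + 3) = y^3 + 3*y^2 - 4*y - 12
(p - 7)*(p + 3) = p^2 - 4*p - 21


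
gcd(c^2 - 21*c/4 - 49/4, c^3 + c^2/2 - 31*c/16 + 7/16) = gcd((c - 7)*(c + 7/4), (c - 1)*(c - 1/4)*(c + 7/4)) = c + 7/4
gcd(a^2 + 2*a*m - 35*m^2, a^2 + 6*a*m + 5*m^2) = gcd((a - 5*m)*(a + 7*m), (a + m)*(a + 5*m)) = 1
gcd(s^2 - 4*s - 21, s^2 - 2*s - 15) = s + 3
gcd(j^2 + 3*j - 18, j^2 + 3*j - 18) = j^2 + 3*j - 18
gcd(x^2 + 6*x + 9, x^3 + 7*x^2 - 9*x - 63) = x + 3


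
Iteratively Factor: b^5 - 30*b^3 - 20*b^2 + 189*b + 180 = (b - 3)*(b^4 + 3*b^3 - 21*b^2 - 83*b - 60) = (b - 3)*(b + 4)*(b^3 - b^2 - 17*b - 15) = (b - 3)*(b + 3)*(b + 4)*(b^2 - 4*b - 5) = (b - 3)*(b + 1)*(b + 3)*(b + 4)*(b - 5)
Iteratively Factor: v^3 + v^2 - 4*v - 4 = (v + 2)*(v^2 - v - 2) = (v - 2)*(v + 2)*(v + 1)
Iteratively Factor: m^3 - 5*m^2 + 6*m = (m - 3)*(m^2 - 2*m) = m*(m - 3)*(m - 2)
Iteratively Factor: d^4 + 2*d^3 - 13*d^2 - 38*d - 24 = (d + 1)*(d^3 + d^2 - 14*d - 24) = (d + 1)*(d + 3)*(d^2 - 2*d - 8) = (d + 1)*(d + 2)*(d + 3)*(d - 4)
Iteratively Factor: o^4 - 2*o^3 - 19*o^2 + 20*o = (o + 4)*(o^3 - 6*o^2 + 5*o) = (o - 5)*(o + 4)*(o^2 - o) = (o - 5)*(o - 1)*(o + 4)*(o)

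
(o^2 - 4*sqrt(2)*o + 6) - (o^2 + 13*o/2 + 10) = -13*o/2 - 4*sqrt(2)*o - 4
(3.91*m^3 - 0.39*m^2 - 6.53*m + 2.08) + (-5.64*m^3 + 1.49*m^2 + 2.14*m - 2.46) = -1.73*m^3 + 1.1*m^2 - 4.39*m - 0.38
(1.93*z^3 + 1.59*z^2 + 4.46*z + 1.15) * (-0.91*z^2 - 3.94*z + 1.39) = -1.7563*z^5 - 9.0511*z^4 - 7.6405*z^3 - 16.4088*z^2 + 1.6684*z + 1.5985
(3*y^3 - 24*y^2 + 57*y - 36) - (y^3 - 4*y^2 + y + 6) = 2*y^3 - 20*y^2 + 56*y - 42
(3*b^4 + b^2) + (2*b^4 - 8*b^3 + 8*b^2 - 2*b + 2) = 5*b^4 - 8*b^3 + 9*b^2 - 2*b + 2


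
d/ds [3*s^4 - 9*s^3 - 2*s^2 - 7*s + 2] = 12*s^3 - 27*s^2 - 4*s - 7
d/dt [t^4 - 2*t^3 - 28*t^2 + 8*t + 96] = 4*t^3 - 6*t^2 - 56*t + 8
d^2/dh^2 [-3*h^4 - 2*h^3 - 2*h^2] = -36*h^2 - 12*h - 4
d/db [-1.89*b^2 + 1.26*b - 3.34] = 1.26 - 3.78*b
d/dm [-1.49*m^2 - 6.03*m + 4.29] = -2.98*m - 6.03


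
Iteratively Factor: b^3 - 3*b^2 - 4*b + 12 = (b - 2)*(b^2 - b - 6) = (b - 2)*(b + 2)*(b - 3)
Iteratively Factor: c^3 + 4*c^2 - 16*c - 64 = (c - 4)*(c^2 + 8*c + 16) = (c - 4)*(c + 4)*(c + 4)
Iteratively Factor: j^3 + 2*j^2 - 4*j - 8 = (j - 2)*(j^2 + 4*j + 4) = (j - 2)*(j + 2)*(j + 2)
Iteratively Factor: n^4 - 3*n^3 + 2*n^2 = (n - 1)*(n^3 - 2*n^2) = (n - 2)*(n - 1)*(n^2) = n*(n - 2)*(n - 1)*(n)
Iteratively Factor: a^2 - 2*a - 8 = (a - 4)*(a + 2)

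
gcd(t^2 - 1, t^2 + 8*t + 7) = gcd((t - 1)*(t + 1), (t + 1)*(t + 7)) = t + 1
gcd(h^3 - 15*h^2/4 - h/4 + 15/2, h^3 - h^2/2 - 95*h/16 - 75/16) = h^2 - 7*h/4 - 15/4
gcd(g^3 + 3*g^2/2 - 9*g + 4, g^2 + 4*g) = g + 4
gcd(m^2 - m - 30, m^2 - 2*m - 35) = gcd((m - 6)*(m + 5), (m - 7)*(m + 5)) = m + 5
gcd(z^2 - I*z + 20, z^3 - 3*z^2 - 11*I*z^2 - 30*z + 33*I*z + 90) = z - 5*I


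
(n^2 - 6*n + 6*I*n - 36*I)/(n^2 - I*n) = (n^2 + 6*n*(-1 + I) - 36*I)/(n*(n - I))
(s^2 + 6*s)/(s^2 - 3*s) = (s + 6)/(s - 3)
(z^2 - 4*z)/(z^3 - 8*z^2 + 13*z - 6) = z*(z - 4)/(z^3 - 8*z^2 + 13*z - 6)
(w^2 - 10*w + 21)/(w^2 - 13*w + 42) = (w - 3)/(w - 6)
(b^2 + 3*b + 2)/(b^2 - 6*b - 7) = (b + 2)/(b - 7)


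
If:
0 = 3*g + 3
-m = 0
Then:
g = -1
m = 0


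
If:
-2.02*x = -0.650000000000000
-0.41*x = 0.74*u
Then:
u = -0.18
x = 0.32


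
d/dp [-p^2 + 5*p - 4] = 5 - 2*p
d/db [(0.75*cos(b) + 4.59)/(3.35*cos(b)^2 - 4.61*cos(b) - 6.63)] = (2.5125*cos(b)^2 + 30.753*cos(b) - 16.1874)*sin(b)/(11.2225*cos(b)^4 - 30.887*cos(b)^3 - 23.1689*cos(b)^2 + 61.1286*cos(b) + 43.9569)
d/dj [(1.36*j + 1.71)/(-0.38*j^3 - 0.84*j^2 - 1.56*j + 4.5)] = (1.0336*j^3 + 3.0918*j^2 + 2.8728*j + 8.7876)/(0.1444*j^6 + 0.6384*j^5 + 1.8912*j^4 - 0.7992*j^3 - 5.1264*j^2 - 14.04*j + 20.25)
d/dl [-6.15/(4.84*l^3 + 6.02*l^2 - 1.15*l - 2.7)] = (89.298*l^2 + 74.046*l - 7.0725)/(4.84*l^3 + 6.02*l^2 - 1.15*l - 2.7)^2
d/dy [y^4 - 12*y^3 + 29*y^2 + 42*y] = 4*y^3 - 36*y^2 + 58*y + 42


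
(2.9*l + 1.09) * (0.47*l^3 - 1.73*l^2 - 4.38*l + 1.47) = 1.363*l^4 - 4.5047*l^3 - 14.5877*l^2 - 0.511200000000001*l + 1.6023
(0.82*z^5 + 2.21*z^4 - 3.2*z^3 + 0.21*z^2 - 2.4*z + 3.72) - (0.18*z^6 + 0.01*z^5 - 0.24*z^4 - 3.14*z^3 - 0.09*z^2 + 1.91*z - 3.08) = -0.18*z^6 + 0.81*z^5 + 2.45*z^4 - 0.0600000000000001*z^3 + 0.3*z^2 - 4.31*z + 6.8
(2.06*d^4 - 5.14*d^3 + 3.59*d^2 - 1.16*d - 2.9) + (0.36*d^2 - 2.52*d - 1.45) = 2.06*d^4 - 5.14*d^3 + 3.95*d^2 - 3.68*d - 4.35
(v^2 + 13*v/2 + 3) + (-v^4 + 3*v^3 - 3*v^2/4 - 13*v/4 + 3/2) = -v^4 + 3*v^3 + v^2/4 + 13*v/4 + 9/2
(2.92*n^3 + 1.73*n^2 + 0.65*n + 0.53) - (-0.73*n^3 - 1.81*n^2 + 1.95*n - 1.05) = 3.65*n^3 + 3.54*n^2 - 1.3*n + 1.58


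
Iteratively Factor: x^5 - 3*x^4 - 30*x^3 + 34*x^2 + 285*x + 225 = (x - 5)*(x^4 + 2*x^3 - 20*x^2 - 66*x - 45) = (x - 5)*(x + 3)*(x^3 - x^2 - 17*x - 15) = (x - 5)*(x + 3)^2*(x^2 - 4*x - 5) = (x - 5)^2*(x + 3)^2*(x + 1)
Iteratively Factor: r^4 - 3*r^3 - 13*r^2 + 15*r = (r - 5)*(r^3 + 2*r^2 - 3*r) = (r - 5)*(r + 3)*(r^2 - r) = (r - 5)*(r - 1)*(r + 3)*(r)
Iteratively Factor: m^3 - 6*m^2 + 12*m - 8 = (m - 2)*(m^2 - 4*m + 4) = (m - 2)^2*(m - 2)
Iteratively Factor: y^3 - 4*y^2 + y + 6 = (y - 2)*(y^2 - 2*y - 3) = (y - 2)*(y + 1)*(y - 3)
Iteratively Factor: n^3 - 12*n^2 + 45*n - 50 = (n - 5)*(n^2 - 7*n + 10) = (n - 5)*(n - 2)*(n - 5)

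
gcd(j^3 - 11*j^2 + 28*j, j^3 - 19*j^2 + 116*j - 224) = j^2 - 11*j + 28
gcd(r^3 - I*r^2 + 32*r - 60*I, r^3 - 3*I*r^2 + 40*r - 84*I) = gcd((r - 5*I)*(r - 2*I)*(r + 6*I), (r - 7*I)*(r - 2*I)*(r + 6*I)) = r^2 + 4*I*r + 12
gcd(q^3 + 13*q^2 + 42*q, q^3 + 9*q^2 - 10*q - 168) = q^2 + 13*q + 42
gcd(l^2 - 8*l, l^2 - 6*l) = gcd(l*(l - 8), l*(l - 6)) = l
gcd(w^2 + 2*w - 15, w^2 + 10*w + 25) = w + 5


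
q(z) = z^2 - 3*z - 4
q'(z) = 2*z - 3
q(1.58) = -6.24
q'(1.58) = 0.16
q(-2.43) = 9.19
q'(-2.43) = -7.86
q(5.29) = 8.11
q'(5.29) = 7.58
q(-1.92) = 5.45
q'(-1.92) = -6.84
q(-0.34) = -2.86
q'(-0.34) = -3.68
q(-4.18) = 26.01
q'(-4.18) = -11.36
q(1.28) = -6.20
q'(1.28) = -0.44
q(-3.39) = 17.66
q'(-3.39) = -9.78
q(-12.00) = 176.00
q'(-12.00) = -27.00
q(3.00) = -4.00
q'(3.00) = 3.00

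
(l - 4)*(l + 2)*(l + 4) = l^3 + 2*l^2 - 16*l - 32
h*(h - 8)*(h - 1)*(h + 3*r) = h^4 + 3*h^3*r - 9*h^3 - 27*h^2*r + 8*h^2 + 24*h*r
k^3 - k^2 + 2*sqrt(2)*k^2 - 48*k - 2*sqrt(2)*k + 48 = (k - 1)*(k - 4*sqrt(2))*(k + 6*sqrt(2))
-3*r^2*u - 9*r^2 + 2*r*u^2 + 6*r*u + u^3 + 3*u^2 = (-r + u)*(3*r + u)*(u + 3)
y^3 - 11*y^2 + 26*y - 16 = (y - 8)*(y - 2)*(y - 1)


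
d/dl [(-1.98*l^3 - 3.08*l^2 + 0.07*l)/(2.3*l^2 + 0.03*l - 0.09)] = (-4.554*l^4 - 0.1188*l^3 + 0.2812*l^2 + 0.5544*l - 0.0063)/(5.29*l^4 + 0.138*l^3 - 0.4131*l^2 - 0.0054*l + 0.0081)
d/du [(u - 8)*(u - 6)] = 2*u - 14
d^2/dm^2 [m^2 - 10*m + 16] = 2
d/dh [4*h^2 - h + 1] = 8*h - 1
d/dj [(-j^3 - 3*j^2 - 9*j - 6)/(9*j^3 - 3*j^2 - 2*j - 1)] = (30*j^4 + 166*j^3 + 144*j^2 - 30*j - 3)/(81*j^6 - 54*j^5 - 27*j^4 - 6*j^3 + 10*j^2 + 4*j + 1)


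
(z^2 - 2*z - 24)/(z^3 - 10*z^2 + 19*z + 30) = (z + 4)/(z^2 - 4*z - 5)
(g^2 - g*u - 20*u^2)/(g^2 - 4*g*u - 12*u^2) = (-g^2 + g*u + 20*u^2)/(-g^2 + 4*g*u + 12*u^2)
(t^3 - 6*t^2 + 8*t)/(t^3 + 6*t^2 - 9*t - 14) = t*(t - 4)/(t^2 + 8*t + 7)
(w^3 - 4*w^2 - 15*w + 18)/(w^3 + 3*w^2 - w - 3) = (w - 6)/(w + 1)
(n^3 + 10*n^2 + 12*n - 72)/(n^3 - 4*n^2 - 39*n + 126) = (n^2 + 4*n - 12)/(n^2 - 10*n + 21)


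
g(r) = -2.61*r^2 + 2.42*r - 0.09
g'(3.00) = -13.24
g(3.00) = -16.32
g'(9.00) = -44.56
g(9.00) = -189.72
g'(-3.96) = 23.09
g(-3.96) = -50.60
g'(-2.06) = 13.17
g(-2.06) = -16.15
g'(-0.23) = 3.62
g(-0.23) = -0.78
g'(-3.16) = 18.92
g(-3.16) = -33.80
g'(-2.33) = 14.58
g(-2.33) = -19.90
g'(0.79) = -1.70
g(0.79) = 0.19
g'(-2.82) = 17.14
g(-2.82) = -27.67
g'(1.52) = -5.51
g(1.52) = -2.44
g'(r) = 2.42 - 5.22*r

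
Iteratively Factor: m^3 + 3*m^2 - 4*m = (m + 4)*(m^2 - m) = m*(m + 4)*(m - 1)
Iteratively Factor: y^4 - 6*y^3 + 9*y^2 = (y)*(y^3 - 6*y^2 + 9*y) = y*(y - 3)*(y^2 - 3*y) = y^2*(y - 3)*(y - 3)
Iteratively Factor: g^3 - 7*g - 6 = (g + 2)*(g^2 - 2*g - 3) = (g - 3)*(g + 2)*(g + 1)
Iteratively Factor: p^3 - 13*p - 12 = (p - 4)*(p^2 + 4*p + 3) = (p - 4)*(p + 3)*(p + 1)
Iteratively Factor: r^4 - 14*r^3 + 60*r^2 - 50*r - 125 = (r - 5)*(r^3 - 9*r^2 + 15*r + 25) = (r - 5)^2*(r^2 - 4*r - 5) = (r - 5)^2*(r + 1)*(r - 5)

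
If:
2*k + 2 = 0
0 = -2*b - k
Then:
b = 1/2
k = -1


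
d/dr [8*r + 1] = 8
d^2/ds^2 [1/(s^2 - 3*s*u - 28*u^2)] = 2*(s^2 - 3*s*u - 28*u^2 - (2*s - 3*u)^2)/(-s^2 + 3*s*u + 28*u^2)^3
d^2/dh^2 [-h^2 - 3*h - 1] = -2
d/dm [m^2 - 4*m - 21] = 2*m - 4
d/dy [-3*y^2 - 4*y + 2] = -6*y - 4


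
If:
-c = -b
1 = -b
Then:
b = -1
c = -1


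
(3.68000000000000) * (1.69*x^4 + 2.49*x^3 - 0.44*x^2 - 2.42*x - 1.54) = 6.2192*x^4 + 9.1632*x^3 - 1.6192*x^2 - 8.9056*x - 5.6672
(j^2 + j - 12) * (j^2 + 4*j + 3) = j^4 + 5*j^3 - 5*j^2 - 45*j - 36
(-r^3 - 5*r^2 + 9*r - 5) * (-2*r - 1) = 2*r^4 + 11*r^3 - 13*r^2 + r + 5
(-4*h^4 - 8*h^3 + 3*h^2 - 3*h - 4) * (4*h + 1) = -16*h^5 - 36*h^4 + 4*h^3 - 9*h^2 - 19*h - 4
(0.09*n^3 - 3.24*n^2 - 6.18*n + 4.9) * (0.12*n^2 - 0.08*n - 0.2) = 0.0108*n^5 - 0.396*n^4 - 0.5004*n^3 + 1.7304*n^2 + 0.844*n - 0.98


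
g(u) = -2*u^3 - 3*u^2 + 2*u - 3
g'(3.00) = -70.00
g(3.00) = -78.00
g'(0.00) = 2.00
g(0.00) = -3.00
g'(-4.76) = -105.39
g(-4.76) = 135.21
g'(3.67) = -100.83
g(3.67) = -134.93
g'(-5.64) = -155.02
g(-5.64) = 249.10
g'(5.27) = -196.26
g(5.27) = -368.51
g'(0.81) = -6.80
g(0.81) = -4.41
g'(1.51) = -20.74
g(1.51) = -13.71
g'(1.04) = -10.73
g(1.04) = -6.41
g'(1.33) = -16.59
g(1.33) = -10.35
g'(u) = -6*u^2 - 6*u + 2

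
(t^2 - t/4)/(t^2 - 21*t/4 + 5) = t*(4*t - 1)/(4*t^2 - 21*t + 20)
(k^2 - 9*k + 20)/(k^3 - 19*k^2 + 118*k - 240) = (k - 4)/(k^2 - 14*k + 48)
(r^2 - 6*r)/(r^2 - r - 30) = r/(r + 5)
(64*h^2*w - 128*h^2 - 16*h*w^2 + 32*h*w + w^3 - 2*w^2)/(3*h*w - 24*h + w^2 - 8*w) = (64*h^2*w - 128*h^2 - 16*h*w^2 + 32*h*w + w^3 - 2*w^2)/(3*h*w - 24*h + w^2 - 8*w)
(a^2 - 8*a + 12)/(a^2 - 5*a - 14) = (-a^2 + 8*a - 12)/(-a^2 + 5*a + 14)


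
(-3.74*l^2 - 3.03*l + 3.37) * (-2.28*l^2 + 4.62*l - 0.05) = 8.5272*l^4 - 10.3704*l^3 - 21.4952*l^2 + 15.7209*l - 0.1685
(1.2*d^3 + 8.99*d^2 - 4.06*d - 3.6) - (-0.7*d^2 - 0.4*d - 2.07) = 1.2*d^3 + 9.69*d^2 - 3.66*d - 1.53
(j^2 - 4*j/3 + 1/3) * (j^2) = j^4 - 4*j^3/3 + j^2/3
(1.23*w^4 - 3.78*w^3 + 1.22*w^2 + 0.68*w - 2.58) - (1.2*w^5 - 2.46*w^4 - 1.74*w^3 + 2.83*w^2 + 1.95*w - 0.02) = -1.2*w^5 + 3.69*w^4 - 2.04*w^3 - 1.61*w^2 - 1.27*w - 2.56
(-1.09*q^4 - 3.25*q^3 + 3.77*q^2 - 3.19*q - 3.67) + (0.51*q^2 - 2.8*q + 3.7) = -1.09*q^4 - 3.25*q^3 + 4.28*q^2 - 5.99*q + 0.0300000000000002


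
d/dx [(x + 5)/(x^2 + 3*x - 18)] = (x^2 + 3*x - (x + 5)*(2*x + 3) - 18)/(x^2 + 3*x - 18)^2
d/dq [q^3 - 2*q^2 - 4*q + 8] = 3*q^2 - 4*q - 4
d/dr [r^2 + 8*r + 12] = 2*r + 8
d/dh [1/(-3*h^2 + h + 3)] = (6*h - 1)/(-3*h^2 + h + 3)^2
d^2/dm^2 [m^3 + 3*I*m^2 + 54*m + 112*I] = 6*m + 6*I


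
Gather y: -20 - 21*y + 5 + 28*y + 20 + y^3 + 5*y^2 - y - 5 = y^3 + 5*y^2 + 6*y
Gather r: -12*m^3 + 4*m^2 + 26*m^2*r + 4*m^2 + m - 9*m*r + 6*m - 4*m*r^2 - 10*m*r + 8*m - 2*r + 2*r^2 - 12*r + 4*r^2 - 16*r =-12*m^3 + 8*m^2 + 15*m + r^2*(6 - 4*m) + r*(26*m^2 - 19*m - 30)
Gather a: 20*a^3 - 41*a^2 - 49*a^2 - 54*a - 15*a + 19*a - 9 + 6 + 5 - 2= 20*a^3 - 90*a^2 - 50*a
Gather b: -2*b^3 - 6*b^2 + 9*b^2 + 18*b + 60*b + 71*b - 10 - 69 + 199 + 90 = -2*b^3 + 3*b^2 + 149*b + 210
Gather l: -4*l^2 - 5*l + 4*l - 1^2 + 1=-4*l^2 - l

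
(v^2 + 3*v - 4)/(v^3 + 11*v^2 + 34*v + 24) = (v - 1)/(v^2 + 7*v + 6)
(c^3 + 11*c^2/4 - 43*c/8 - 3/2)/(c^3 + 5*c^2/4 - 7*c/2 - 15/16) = 2*(c + 4)/(2*c + 5)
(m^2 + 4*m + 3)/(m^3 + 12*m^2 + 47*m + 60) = (m + 1)/(m^2 + 9*m + 20)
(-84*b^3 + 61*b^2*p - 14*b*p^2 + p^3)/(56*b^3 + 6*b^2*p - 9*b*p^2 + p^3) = (-3*b + p)/(2*b + p)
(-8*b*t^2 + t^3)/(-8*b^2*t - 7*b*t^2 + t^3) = t/(b + t)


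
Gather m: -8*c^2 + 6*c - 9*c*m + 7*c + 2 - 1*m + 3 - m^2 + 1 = -8*c^2 + 13*c - m^2 + m*(-9*c - 1) + 6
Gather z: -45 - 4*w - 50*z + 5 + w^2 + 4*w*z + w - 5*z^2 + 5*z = w^2 - 3*w - 5*z^2 + z*(4*w - 45) - 40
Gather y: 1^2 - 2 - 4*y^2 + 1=-4*y^2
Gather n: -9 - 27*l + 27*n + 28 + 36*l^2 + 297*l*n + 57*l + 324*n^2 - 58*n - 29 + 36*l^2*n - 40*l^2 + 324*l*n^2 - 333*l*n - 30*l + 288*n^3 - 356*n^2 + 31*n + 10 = -4*l^2 + 288*n^3 + n^2*(324*l - 32) + n*(36*l^2 - 36*l)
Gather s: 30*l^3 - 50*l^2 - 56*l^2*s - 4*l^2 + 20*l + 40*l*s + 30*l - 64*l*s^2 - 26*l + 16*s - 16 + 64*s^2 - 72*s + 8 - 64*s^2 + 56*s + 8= 30*l^3 - 54*l^2 - 64*l*s^2 + 24*l + s*(-56*l^2 + 40*l)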